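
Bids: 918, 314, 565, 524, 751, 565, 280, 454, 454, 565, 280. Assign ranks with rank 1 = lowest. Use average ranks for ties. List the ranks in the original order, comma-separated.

11, 3, 8, 6, 10, 8, 1.5, 4.5, 4.5, 8, 1.5

Sorted (ascending): 280, 280, 314, 454, 454, 524, 565, 565, 565, 751, 918
The 2 values of 280 occupy positions 1–2 → average rank (1+2)/2 = 1.5.
The 2 values of 454 occupy positions 4–5 → average rank (4+5)/2 = 4.5.
The 3 values of 565 occupy positions 7–9 → average rank 8.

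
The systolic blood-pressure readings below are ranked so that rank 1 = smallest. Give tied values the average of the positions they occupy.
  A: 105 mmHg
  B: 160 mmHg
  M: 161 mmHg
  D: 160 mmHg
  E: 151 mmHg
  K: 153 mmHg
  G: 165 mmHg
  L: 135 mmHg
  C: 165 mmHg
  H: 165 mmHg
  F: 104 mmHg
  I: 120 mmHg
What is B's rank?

Sorted (ascending): 104, 105, 120, 135, 151, 153, 160, 160, 161, 165, 165, 165
The 2 values of 160 occupy positions 7–8 → average rank (7+8)/2 = 7.5.
The 3 values of 165 occupy positions 10–12 → average rank 11.
B has value 160 mmHg → rank 7.5.

7.5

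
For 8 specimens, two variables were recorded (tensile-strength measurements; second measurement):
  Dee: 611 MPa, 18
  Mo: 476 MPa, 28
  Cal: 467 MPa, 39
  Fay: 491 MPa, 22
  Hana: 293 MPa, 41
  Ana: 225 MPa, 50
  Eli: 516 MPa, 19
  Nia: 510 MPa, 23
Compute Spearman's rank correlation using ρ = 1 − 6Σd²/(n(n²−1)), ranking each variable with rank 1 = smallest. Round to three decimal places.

-0.976

Ranks of variable 1: 8, 4, 3, 5, 2, 1, 7, 6
Ranks of variable 2: 1, 5, 6, 3, 7, 8, 2, 4
d = r₁ − r₂: 7, -1, -3, 2, -5, -7, 5, 2
d²: 49, 1, 9, 4, 25, 49, 25, 4; Σd² = 166
ρ = 1 − 6·166/(8·63) = 1 − 996/504 = -0.976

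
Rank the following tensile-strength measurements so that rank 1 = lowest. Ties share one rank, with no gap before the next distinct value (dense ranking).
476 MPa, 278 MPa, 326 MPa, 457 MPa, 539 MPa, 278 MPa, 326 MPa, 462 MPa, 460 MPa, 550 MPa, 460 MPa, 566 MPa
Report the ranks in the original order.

Sorted (ascending): 278, 278, 326, 326, 457, 460, 460, 462, 476, 539, 550, 566
The 2 values of 278 share dense rank 1.
The 2 values of 326 share dense rank 2.
The 2 values of 460 share dense rank 4.
Remaining distinct values take the next consecutive integers.

6, 1, 2, 3, 7, 1, 2, 5, 4, 8, 4, 9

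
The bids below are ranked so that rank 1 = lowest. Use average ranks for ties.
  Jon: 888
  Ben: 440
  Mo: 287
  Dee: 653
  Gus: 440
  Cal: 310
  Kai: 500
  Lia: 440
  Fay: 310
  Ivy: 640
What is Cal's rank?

2.5

Sorted (ascending): 287, 310, 310, 440, 440, 440, 500, 640, 653, 888
The 2 values of 310 occupy positions 2–3 → average rank (2+3)/2 = 2.5.
The 3 values of 440 occupy positions 4–6 → average rank 5.
Cal has value 310 → rank 2.5.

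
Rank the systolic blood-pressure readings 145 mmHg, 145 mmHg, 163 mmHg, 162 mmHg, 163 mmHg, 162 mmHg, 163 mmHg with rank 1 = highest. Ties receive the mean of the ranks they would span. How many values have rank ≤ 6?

5

Sorted (descending): 163, 163, 163, 162, 162, 145, 145
The 3 values of 163 occupy positions 1–3 → average rank 2.
The 2 values of 162 occupy positions 4–5 → average rank (4+5)/2 = 4.5.
The 2 values of 145 occupy positions 6–7 → average rank (6+7)/2 = 6.5.
Ranks ≤ 6: {2, 2, 2, 4.5, 4.5} → 5 values.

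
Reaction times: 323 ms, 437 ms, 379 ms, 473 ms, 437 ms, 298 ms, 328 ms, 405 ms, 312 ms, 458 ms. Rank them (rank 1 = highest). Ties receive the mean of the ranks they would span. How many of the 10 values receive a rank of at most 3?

2

Sorted (descending): 473, 458, 437, 437, 405, 379, 328, 323, 312, 298
The 2 values of 437 occupy positions 3–4 → average rank (3+4)/2 = 3.5.
Ranks ≤ 3: {1, 2} → 2 values.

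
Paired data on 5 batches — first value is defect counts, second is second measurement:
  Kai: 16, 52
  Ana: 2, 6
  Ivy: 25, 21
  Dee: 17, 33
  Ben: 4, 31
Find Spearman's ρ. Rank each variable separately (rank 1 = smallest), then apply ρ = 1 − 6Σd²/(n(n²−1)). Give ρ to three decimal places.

0.300

Ranks of variable 1: 3, 1, 5, 4, 2
Ranks of variable 2: 5, 1, 2, 4, 3
d = r₁ − r₂: -2, 0, 3, 0, -1
d²: 4, 0, 9, 0, 1; Σd² = 14
ρ = 1 − 6·14/(5·24) = 1 − 84/120 = 0.300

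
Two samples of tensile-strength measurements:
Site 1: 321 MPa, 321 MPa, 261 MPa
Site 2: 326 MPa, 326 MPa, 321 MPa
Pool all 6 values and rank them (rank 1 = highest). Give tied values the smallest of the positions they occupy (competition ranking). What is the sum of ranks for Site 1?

Sorted (descending): 326, 326, 321, 321, 321, 261
The 2 values of 326 occupy positions 1–2 → each gets rank 1.
The 3 values of 321 occupy positions 3–5 → each gets rank 3.
Site 1 values → pooled ranks: 321→3, 321→3, 261→6
Rank sum = 3 + 3 + 6 = 12

12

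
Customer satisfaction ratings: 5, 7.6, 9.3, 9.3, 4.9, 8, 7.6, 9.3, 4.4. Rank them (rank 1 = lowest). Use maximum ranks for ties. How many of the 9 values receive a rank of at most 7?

6

Sorted (ascending): 4.4, 4.9, 5, 7.6, 7.6, 8, 9.3, 9.3, 9.3
The 2 values of 7.6 occupy positions 4–5 → each gets rank 5.
The 3 values of 9.3 occupy positions 7–9 → each gets rank 9.
Ranks ≤ 7: {1, 2, 3, 5, 5, 6} → 6 values.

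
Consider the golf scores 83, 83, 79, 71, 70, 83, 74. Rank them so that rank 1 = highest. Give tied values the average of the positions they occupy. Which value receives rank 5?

Sorted (descending): 83, 83, 83, 79, 74, 71, 70
The 3 values of 83 occupy positions 1–3 → average rank 2.
Rank 5 → value 74.

74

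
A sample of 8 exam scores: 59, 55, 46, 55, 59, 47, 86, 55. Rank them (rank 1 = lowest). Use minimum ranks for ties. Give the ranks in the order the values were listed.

6, 3, 1, 3, 6, 2, 8, 3

Sorted (ascending): 46, 47, 55, 55, 55, 59, 59, 86
The 3 values of 55 occupy positions 3–5 → each gets rank 3.
The 2 values of 59 occupy positions 6–7 → each gets rank 6.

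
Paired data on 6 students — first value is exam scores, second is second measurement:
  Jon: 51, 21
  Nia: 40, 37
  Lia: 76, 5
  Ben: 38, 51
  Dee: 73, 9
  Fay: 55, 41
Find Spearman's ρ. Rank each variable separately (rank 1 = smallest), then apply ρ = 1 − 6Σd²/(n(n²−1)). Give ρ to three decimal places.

-0.829

Ranks of variable 1: 3, 2, 6, 1, 5, 4
Ranks of variable 2: 3, 4, 1, 6, 2, 5
d = r₁ − r₂: 0, -2, 5, -5, 3, -1
d²: 0, 4, 25, 25, 9, 1; Σd² = 64
ρ = 1 − 6·64/(6·35) = 1 − 384/210 = -0.829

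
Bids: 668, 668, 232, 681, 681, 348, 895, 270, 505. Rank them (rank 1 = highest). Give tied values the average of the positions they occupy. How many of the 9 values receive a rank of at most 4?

Sorted (descending): 895, 681, 681, 668, 668, 505, 348, 270, 232
The 2 values of 681 occupy positions 2–3 → average rank (2+3)/2 = 2.5.
The 2 values of 668 occupy positions 4–5 → average rank (4+5)/2 = 4.5.
Ranks ≤ 4: {1, 2.5, 2.5} → 3 values.

3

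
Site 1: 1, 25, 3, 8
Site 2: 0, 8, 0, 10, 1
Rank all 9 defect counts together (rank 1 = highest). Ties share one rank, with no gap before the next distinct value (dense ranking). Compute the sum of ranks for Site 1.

13

Sorted (descending): 25, 10, 8, 8, 3, 1, 1, 0, 0
The 2 values of 8 share dense rank 3.
The 2 values of 1 share dense rank 5.
The 2 values of 0 share dense rank 6.
Remaining distinct values take the next consecutive integers.
Site 1 values → pooled ranks: 1→5, 25→1, 3→4, 8→3
Rank sum = 5 + 1 + 4 + 3 = 13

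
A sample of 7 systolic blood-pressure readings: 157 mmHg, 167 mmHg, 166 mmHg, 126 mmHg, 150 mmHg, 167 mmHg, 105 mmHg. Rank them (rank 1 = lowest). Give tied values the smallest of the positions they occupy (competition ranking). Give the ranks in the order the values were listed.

4, 6, 5, 2, 3, 6, 1

Sorted (ascending): 105, 126, 150, 157, 166, 167, 167
The 2 values of 167 occupy positions 6–7 → each gets rank 6.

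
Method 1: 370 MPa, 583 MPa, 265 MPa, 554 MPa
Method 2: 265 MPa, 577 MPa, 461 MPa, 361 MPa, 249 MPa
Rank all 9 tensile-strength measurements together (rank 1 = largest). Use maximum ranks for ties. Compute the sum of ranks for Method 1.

Sorted (descending): 583, 577, 554, 461, 370, 361, 265, 265, 249
The 2 values of 265 occupy positions 7–8 → each gets rank 8.
Method 1 values → pooled ranks: 370→5, 583→1, 265→8, 554→3
Rank sum = 5 + 1 + 8 + 3 = 17

17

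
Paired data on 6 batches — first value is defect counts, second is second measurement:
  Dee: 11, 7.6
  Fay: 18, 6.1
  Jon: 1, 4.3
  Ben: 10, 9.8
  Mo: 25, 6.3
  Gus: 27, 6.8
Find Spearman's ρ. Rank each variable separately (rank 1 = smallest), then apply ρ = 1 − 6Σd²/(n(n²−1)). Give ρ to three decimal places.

0.086

Ranks of variable 1: 3, 4, 1, 2, 5, 6
Ranks of variable 2: 5, 2, 1, 6, 3, 4
d = r₁ − r₂: -2, 2, 0, -4, 2, 2
d²: 4, 4, 0, 16, 4, 4; Σd² = 32
ρ = 1 − 6·32/(6·35) = 1 − 192/210 = 0.086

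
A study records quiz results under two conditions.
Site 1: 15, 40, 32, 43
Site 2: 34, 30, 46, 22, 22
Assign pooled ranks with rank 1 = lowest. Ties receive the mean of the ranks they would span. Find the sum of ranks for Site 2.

24

Sorted (ascending): 15, 22, 22, 30, 32, 34, 40, 43, 46
The 2 values of 22 occupy positions 2–3 → average rank (2+3)/2 = 2.5.
Site 2 values → pooled ranks: 34→6, 30→4, 46→9, 22→2.5, 22→2.5
Rank sum = 6 + 4 + 9 + 2.5 + 2.5 = 24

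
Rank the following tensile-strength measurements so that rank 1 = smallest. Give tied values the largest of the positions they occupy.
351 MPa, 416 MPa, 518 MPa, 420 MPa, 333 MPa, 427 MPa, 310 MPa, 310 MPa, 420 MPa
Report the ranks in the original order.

4, 5, 9, 7, 3, 8, 2, 2, 7

Sorted (ascending): 310, 310, 333, 351, 416, 420, 420, 427, 518
The 2 values of 310 occupy positions 1–2 → each gets rank 2.
The 2 values of 420 occupy positions 6–7 → each gets rank 7.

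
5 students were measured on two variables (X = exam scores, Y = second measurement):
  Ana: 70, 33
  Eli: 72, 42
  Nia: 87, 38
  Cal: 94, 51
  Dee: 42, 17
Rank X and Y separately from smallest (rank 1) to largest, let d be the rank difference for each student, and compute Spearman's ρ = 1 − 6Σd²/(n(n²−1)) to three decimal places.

Ranks of variable 1: 2, 3, 4, 5, 1
Ranks of variable 2: 2, 4, 3, 5, 1
d = r₁ − r₂: 0, -1, 1, 0, 0
d²: 0, 1, 1, 0, 0; Σd² = 2
ρ = 1 − 6·2/(5·24) = 1 − 12/120 = 0.900

0.900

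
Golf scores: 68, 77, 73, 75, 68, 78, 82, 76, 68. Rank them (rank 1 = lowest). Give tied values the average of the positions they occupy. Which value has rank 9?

82

Sorted (ascending): 68, 68, 68, 73, 75, 76, 77, 78, 82
The 3 values of 68 occupy positions 1–3 → average rank 2.
Rank 9 → value 82.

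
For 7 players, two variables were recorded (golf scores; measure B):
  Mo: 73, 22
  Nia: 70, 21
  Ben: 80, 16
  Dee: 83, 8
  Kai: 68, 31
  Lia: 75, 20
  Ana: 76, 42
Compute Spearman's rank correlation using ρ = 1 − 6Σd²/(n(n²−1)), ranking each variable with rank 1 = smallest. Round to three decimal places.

Ranks of variable 1: 3, 2, 6, 7, 1, 4, 5
Ranks of variable 2: 5, 4, 2, 1, 6, 3, 7
d = r₁ − r₂: -2, -2, 4, 6, -5, 1, -2
d²: 4, 4, 16, 36, 25, 1, 4; Σd² = 90
ρ = 1 − 6·90/(7·48) = 1 − 540/336 = -0.607

-0.607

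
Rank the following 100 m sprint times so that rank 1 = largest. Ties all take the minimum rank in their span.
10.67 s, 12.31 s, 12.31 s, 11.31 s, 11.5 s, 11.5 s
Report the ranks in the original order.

Sorted (descending): 12.31, 12.31, 11.5, 11.5, 11.31, 10.67
The 2 values of 12.31 occupy positions 1–2 → each gets rank 1.
The 2 values of 11.5 occupy positions 3–4 → each gets rank 3.

6, 1, 1, 5, 3, 3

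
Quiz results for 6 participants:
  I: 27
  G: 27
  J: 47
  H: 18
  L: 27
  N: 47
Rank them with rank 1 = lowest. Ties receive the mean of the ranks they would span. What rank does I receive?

3

Sorted (ascending): 18, 27, 27, 27, 47, 47
The 3 values of 27 occupy positions 2–4 → average rank 3.
The 2 values of 47 occupy positions 5–6 → average rank (5+6)/2 = 5.5.
I has value 27 → rank 3.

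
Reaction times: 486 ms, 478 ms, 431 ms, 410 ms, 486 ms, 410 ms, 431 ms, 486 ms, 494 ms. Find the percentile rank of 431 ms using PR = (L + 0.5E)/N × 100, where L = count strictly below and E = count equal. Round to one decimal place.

N = 9.
Strictly below 431: 2. Equal to 431: 2.
PR = (2 + 0.5·2)/9 × 100 = 33.3

33.3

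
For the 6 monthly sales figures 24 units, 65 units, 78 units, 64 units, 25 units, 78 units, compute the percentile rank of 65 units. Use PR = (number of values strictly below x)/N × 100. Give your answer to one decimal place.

N = 6.
Strictly below 65: 3. Equal to 65: 1.
PR = 3/6 × 100 = 50.0

50.0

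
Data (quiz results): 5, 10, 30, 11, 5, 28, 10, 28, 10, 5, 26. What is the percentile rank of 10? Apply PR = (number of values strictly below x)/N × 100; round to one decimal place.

27.3

N = 11.
Strictly below 10: 3. Equal to 10: 3.
PR = 3/11 × 100 = 27.3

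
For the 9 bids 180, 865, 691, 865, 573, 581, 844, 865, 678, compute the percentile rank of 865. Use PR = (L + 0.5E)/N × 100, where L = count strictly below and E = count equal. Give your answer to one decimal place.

N = 9.
Strictly below 865: 6. Equal to 865: 3.
PR = (6 + 0.5·3)/9 × 100 = 83.3

83.3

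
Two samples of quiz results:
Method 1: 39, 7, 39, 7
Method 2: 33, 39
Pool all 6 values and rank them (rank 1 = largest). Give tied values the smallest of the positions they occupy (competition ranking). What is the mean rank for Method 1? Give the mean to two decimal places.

3.00

Sorted (descending): 39, 39, 39, 33, 7, 7
The 3 values of 39 occupy positions 1–3 → each gets rank 1.
The 2 values of 7 occupy positions 5–6 → each gets rank 5.
Method 1 values → pooled ranks: 39→1, 7→5, 39→1, 7→5
Mean rank = (1 + 5 + 1 + 5) / 4 = 3.00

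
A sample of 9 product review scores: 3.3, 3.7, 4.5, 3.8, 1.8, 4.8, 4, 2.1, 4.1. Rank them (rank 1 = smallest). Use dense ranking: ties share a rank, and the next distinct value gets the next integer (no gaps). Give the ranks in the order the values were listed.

Sorted (ascending): 1.8, 2.1, 3.3, 3.7, 3.8, 4, 4.1, 4.5, 4.8
No ties — each value takes its position as its rank.

3, 4, 8, 5, 1, 9, 6, 2, 7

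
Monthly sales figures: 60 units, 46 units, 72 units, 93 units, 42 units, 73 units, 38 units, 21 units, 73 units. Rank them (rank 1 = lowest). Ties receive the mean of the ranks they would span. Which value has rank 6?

72

Sorted (ascending): 21, 38, 42, 46, 60, 72, 73, 73, 93
The 2 values of 73 occupy positions 7–8 → average rank (7+8)/2 = 7.5.
Rank 6 → value 72.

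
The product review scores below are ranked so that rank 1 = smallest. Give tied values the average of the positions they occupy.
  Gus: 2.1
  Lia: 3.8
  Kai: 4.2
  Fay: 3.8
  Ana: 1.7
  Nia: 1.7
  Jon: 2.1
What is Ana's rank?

1.5

Sorted (ascending): 1.7, 1.7, 2.1, 2.1, 3.8, 3.8, 4.2
The 2 values of 1.7 occupy positions 1–2 → average rank (1+2)/2 = 1.5.
The 2 values of 2.1 occupy positions 3–4 → average rank (3+4)/2 = 3.5.
The 2 values of 3.8 occupy positions 5–6 → average rank (5+6)/2 = 5.5.
Ana has value 1.7 → rank 1.5.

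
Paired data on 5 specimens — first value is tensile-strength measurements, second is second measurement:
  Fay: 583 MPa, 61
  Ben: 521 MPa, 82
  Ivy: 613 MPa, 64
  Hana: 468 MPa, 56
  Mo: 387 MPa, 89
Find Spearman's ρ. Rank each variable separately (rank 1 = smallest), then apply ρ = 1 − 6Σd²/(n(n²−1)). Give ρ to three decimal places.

Ranks of variable 1: 4, 3, 5, 2, 1
Ranks of variable 2: 2, 4, 3, 1, 5
d = r₁ − r₂: 2, -1, 2, 1, -4
d²: 4, 1, 4, 1, 16; Σd² = 26
ρ = 1 − 6·26/(5·24) = 1 − 156/120 = -0.300

-0.300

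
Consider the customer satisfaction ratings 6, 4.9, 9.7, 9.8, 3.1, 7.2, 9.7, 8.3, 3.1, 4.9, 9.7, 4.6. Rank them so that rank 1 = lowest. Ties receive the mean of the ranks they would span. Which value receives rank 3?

Sorted (ascending): 3.1, 3.1, 4.6, 4.9, 4.9, 6, 7.2, 8.3, 9.7, 9.7, 9.7, 9.8
The 2 values of 3.1 occupy positions 1–2 → average rank (1+2)/2 = 1.5.
The 2 values of 4.9 occupy positions 4–5 → average rank (4+5)/2 = 4.5.
The 3 values of 9.7 occupy positions 9–11 → average rank 10.
Rank 3 → value 4.6.

4.6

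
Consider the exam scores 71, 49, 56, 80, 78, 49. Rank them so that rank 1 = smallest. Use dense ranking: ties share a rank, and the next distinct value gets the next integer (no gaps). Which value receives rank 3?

71

Sorted (ascending): 49, 49, 56, 71, 78, 80
The 2 values of 49 share dense rank 1.
Remaining distinct values take the next consecutive integers.
Rank 3 → value 71.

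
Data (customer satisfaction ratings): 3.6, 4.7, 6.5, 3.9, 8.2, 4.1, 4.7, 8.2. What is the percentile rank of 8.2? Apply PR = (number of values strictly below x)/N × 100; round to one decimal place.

N = 8.
Strictly below 8.2: 6. Equal to 8.2: 2.
PR = 6/8 × 100 = 75.0

75.0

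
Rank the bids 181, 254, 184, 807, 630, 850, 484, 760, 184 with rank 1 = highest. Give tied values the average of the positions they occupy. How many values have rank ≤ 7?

Sorted (descending): 850, 807, 760, 630, 484, 254, 184, 184, 181
The 2 values of 184 occupy positions 7–8 → average rank (7+8)/2 = 7.5.
Ranks ≤ 7: {1, 2, 3, 4, 5, 6} → 6 values.

6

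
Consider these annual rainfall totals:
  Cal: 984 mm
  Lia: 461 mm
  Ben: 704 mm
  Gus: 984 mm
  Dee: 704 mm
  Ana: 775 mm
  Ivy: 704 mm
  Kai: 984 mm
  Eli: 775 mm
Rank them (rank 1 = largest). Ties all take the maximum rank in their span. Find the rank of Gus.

3

Sorted (descending): 984, 984, 984, 775, 775, 704, 704, 704, 461
The 3 values of 984 occupy positions 1–3 → each gets rank 3.
The 2 values of 775 occupy positions 4–5 → each gets rank 5.
The 3 values of 704 occupy positions 6–8 → each gets rank 8.
Gus has value 984 mm → rank 3.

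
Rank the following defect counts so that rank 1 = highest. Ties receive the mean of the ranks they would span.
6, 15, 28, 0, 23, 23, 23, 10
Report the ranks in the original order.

Sorted (descending): 28, 23, 23, 23, 15, 10, 6, 0
The 3 values of 23 occupy positions 2–4 → average rank 3.

7, 5, 1, 8, 3, 3, 3, 6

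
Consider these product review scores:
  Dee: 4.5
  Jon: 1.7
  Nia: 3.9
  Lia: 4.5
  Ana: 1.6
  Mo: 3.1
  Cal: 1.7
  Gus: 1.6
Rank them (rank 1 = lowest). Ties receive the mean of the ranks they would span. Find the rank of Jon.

3.5

Sorted (ascending): 1.6, 1.6, 1.7, 1.7, 3.1, 3.9, 4.5, 4.5
The 2 values of 1.6 occupy positions 1–2 → average rank (1+2)/2 = 1.5.
The 2 values of 1.7 occupy positions 3–4 → average rank (3+4)/2 = 3.5.
The 2 values of 4.5 occupy positions 7–8 → average rank (7+8)/2 = 7.5.
Jon has value 1.7 → rank 3.5.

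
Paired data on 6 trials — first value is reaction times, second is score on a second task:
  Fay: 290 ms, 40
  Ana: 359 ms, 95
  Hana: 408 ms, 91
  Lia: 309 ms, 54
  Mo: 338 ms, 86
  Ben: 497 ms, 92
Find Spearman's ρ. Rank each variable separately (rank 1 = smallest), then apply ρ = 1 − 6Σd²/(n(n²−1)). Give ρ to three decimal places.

0.829

Ranks of variable 1: 1, 4, 5, 2, 3, 6
Ranks of variable 2: 1, 6, 4, 2, 3, 5
d = r₁ − r₂: 0, -2, 1, 0, 0, 1
d²: 0, 4, 1, 0, 0, 1; Σd² = 6
ρ = 1 − 6·6/(6·35) = 1 − 36/210 = 0.829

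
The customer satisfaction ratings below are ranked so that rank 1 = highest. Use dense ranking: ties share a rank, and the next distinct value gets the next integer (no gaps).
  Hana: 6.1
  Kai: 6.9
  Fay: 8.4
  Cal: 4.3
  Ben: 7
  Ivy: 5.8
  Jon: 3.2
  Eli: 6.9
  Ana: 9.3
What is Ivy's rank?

Sorted (descending): 9.3, 8.4, 7, 6.9, 6.9, 6.1, 5.8, 4.3, 3.2
The 2 values of 6.9 share dense rank 4.
Remaining distinct values take the next consecutive integers.
Ivy has value 5.8 → rank 6.

6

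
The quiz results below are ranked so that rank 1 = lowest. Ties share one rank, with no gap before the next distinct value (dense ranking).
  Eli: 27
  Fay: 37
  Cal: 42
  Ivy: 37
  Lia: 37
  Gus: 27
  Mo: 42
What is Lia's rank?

2

Sorted (ascending): 27, 27, 37, 37, 37, 42, 42
The 2 values of 27 share dense rank 1.
The 3 values of 37 share dense rank 2.
The 2 values of 42 share dense rank 3.
Lia has value 37 → rank 2.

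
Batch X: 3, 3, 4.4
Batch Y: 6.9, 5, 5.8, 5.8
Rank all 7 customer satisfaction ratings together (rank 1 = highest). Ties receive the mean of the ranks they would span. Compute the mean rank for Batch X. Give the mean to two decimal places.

6.00

Sorted (descending): 6.9, 5.8, 5.8, 5, 4.4, 3, 3
The 2 values of 5.8 occupy positions 2–3 → average rank (2+3)/2 = 2.5.
The 2 values of 3 occupy positions 6–7 → average rank (6+7)/2 = 6.5.
Batch X values → pooled ranks: 3→6.5, 3→6.5, 4.4→5
Mean rank = (6.5 + 6.5 + 5) / 3 = 6.00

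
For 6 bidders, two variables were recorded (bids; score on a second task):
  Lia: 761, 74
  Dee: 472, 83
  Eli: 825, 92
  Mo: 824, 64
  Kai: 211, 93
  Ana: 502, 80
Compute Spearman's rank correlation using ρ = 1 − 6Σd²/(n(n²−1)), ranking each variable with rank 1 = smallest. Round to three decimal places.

Ranks of variable 1: 4, 2, 6, 5, 1, 3
Ranks of variable 2: 2, 4, 5, 1, 6, 3
d = r₁ − r₂: 2, -2, 1, 4, -5, 0
d²: 4, 4, 1, 16, 25, 0; Σd² = 50
ρ = 1 − 6·50/(6·35) = 1 − 300/210 = -0.429

-0.429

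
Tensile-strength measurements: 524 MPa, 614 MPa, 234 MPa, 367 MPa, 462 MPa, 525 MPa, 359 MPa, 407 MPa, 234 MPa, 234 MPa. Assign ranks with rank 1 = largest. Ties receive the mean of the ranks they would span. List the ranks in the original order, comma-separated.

3, 1, 9, 6, 4, 2, 7, 5, 9, 9

Sorted (descending): 614, 525, 524, 462, 407, 367, 359, 234, 234, 234
The 3 values of 234 occupy positions 8–10 → average rank 9.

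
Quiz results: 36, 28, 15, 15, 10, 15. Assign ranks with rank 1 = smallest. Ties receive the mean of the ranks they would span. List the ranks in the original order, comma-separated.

6, 5, 3, 3, 1, 3

Sorted (ascending): 10, 15, 15, 15, 28, 36
The 3 values of 15 occupy positions 2–4 → average rank 3.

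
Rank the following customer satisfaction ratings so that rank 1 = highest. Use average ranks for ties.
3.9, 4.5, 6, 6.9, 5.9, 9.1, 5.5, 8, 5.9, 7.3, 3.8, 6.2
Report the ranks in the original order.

Sorted (descending): 9.1, 8, 7.3, 6.9, 6.2, 6, 5.9, 5.9, 5.5, 4.5, 3.9, 3.8
The 2 values of 5.9 occupy positions 7–8 → average rank (7+8)/2 = 7.5.

11, 10, 6, 4, 7.5, 1, 9, 2, 7.5, 3, 12, 5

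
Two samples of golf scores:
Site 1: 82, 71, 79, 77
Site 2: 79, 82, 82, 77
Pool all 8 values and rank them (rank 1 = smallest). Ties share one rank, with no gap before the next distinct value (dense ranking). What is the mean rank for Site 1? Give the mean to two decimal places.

2.50

Sorted (ascending): 71, 77, 77, 79, 79, 82, 82, 82
The 2 values of 77 share dense rank 2.
The 2 values of 79 share dense rank 3.
The 3 values of 82 share dense rank 4.
Remaining distinct values take the next consecutive integers.
Site 1 values → pooled ranks: 82→4, 71→1, 79→3, 77→2
Mean rank = (4 + 1 + 3 + 2) / 4 = 2.50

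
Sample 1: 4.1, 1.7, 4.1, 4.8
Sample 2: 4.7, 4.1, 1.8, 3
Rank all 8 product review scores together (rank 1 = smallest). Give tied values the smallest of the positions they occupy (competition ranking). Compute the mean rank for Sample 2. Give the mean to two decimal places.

Sorted (ascending): 1.7, 1.8, 3, 4.1, 4.1, 4.1, 4.7, 4.8
The 3 values of 4.1 occupy positions 4–6 → each gets rank 4.
Sample 2 values → pooled ranks: 4.7→7, 4.1→4, 1.8→2, 3→3
Mean rank = (7 + 4 + 2 + 3) / 4 = 4.00

4.00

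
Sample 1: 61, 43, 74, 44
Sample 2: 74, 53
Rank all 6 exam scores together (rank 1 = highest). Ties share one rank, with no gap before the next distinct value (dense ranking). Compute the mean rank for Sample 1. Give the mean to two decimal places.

3.00

Sorted (descending): 74, 74, 61, 53, 44, 43
The 2 values of 74 share dense rank 1.
Remaining distinct values take the next consecutive integers.
Sample 1 values → pooled ranks: 61→2, 43→5, 74→1, 44→4
Mean rank = (2 + 5 + 1 + 4) / 4 = 3.00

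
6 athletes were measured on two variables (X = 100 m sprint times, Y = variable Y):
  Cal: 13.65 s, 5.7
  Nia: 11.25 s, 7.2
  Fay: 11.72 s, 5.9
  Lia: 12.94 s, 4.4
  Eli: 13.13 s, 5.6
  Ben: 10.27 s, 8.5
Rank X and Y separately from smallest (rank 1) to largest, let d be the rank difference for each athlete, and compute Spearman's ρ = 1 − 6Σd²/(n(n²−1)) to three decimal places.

-0.771

Ranks of variable 1: 6, 2, 3, 4, 5, 1
Ranks of variable 2: 3, 5, 4, 1, 2, 6
d = r₁ − r₂: 3, -3, -1, 3, 3, -5
d²: 9, 9, 1, 9, 9, 25; Σd² = 62
ρ = 1 − 6·62/(6·35) = 1 − 372/210 = -0.771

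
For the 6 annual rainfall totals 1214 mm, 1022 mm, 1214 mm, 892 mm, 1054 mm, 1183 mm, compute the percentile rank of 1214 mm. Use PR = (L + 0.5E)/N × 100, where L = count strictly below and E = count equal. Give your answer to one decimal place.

N = 6.
Strictly below 1214: 4. Equal to 1214: 2.
PR = (4 + 0.5·2)/6 × 100 = 83.3

83.3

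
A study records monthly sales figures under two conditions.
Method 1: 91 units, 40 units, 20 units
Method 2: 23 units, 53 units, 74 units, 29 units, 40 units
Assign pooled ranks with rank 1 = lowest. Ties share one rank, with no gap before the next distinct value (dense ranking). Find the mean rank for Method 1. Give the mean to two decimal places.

Sorted (ascending): 20, 23, 29, 40, 40, 53, 74, 91
The 2 values of 40 share dense rank 4.
Remaining distinct values take the next consecutive integers.
Method 1 values → pooled ranks: 91→7, 40→4, 20→1
Mean rank = (7 + 4 + 1) / 3 = 4.00

4.00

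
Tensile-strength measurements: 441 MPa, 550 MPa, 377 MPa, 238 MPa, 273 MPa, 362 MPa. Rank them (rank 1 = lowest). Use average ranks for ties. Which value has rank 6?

550

Sorted (ascending): 238, 273, 362, 377, 441, 550
No ties — each value takes its position as its rank.
Rank 6 → value 550.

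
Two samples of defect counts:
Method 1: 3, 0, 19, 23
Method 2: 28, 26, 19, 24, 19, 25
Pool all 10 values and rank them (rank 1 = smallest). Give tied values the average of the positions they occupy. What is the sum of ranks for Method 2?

42

Sorted (ascending): 0, 3, 19, 19, 19, 23, 24, 25, 26, 28
The 3 values of 19 occupy positions 3–5 → average rank 4.
Method 2 values → pooled ranks: 28→10, 26→9, 19→4, 24→7, 19→4, 25→8
Rank sum = 10 + 9 + 4 + 7 + 4 + 8 = 42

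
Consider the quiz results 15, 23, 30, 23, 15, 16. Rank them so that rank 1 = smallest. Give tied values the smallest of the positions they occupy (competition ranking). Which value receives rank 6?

Sorted (ascending): 15, 15, 16, 23, 23, 30
The 2 values of 15 occupy positions 1–2 → each gets rank 1.
The 2 values of 23 occupy positions 4–5 → each gets rank 4.
Rank 6 → value 30.

30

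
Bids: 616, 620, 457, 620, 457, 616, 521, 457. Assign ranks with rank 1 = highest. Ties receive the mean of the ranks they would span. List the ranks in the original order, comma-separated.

3.5, 1.5, 7, 1.5, 7, 3.5, 5, 7

Sorted (descending): 620, 620, 616, 616, 521, 457, 457, 457
The 2 values of 620 occupy positions 1–2 → average rank (1+2)/2 = 1.5.
The 2 values of 616 occupy positions 3–4 → average rank (3+4)/2 = 3.5.
The 3 values of 457 occupy positions 6–8 → average rank 7.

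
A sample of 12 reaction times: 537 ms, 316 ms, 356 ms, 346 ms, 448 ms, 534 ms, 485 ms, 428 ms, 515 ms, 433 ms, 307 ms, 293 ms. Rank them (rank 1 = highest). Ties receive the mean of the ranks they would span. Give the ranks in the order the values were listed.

1, 10, 8, 9, 5, 2, 4, 7, 3, 6, 11, 12

Sorted (descending): 537, 534, 515, 485, 448, 433, 428, 356, 346, 316, 307, 293
No ties — each value takes its position as its rank.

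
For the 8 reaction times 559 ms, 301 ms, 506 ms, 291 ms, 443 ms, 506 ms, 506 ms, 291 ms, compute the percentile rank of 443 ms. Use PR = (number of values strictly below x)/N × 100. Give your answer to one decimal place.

37.5

N = 8.
Strictly below 443: 3. Equal to 443: 1.
PR = 3/8 × 100 = 37.5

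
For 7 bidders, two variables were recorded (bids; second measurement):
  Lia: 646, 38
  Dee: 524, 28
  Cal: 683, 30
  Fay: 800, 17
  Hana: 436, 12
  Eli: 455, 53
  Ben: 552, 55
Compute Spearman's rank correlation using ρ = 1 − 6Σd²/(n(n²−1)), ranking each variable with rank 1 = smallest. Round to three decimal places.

0.036

Ranks of variable 1: 5, 3, 6, 7, 1, 2, 4
Ranks of variable 2: 5, 3, 4, 2, 1, 6, 7
d = r₁ − r₂: 0, 0, 2, 5, 0, -4, -3
d²: 0, 0, 4, 25, 0, 16, 9; Σd² = 54
ρ = 1 − 6·54/(7·48) = 1 − 324/336 = 0.036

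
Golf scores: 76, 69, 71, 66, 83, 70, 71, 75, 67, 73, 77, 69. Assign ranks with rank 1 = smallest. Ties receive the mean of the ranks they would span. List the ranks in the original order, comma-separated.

10, 3.5, 6.5, 1, 12, 5, 6.5, 9, 2, 8, 11, 3.5

Sorted (ascending): 66, 67, 69, 69, 70, 71, 71, 73, 75, 76, 77, 83
The 2 values of 69 occupy positions 3–4 → average rank (3+4)/2 = 3.5.
The 2 values of 71 occupy positions 6–7 → average rank (6+7)/2 = 6.5.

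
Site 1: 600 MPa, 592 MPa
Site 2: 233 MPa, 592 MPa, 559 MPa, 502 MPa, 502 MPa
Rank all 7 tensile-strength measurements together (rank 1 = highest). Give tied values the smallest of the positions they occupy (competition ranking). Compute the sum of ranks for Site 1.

3

Sorted (descending): 600, 592, 592, 559, 502, 502, 233
The 2 values of 592 occupy positions 2–3 → each gets rank 2.
The 2 values of 502 occupy positions 5–6 → each gets rank 5.
Site 1 values → pooled ranks: 600→1, 592→2
Rank sum = 1 + 2 = 3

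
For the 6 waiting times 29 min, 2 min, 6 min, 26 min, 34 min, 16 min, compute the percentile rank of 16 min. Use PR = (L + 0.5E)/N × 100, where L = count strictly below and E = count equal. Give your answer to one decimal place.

41.7

N = 6.
Strictly below 16: 2. Equal to 16: 1.
PR = (2 + 0.5·1)/6 × 100 = 41.7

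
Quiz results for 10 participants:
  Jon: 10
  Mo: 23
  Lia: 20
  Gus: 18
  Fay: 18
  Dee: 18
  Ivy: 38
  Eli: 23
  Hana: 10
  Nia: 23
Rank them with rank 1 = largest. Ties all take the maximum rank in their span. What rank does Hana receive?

Sorted (descending): 38, 23, 23, 23, 20, 18, 18, 18, 10, 10
The 3 values of 23 occupy positions 2–4 → each gets rank 4.
The 3 values of 18 occupy positions 6–8 → each gets rank 8.
The 2 values of 10 occupy positions 9–10 → each gets rank 10.
Hana has value 10 → rank 10.

10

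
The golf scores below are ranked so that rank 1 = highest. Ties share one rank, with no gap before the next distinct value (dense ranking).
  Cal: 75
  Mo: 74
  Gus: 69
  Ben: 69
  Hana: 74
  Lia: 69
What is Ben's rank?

3

Sorted (descending): 75, 74, 74, 69, 69, 69
The 2 values of 74 share dense rank 2.
The 3 values of 69 share dense rank 3.
Remaining distinct values take the next consecutive integers.
Ben has value 69 → rank 3.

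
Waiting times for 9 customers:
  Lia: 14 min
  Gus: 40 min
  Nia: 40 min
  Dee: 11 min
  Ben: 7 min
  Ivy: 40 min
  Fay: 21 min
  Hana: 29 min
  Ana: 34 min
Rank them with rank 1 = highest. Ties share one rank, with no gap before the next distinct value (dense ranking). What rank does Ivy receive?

1

Sorted (descending): 40, 40, 40, 34, 29, 21, 14, 11, 7
The 3 values of 40 share dense rank 1.
Remaining distinct values take the next consecutive integers.
Ivy has value 40 min → rank 1.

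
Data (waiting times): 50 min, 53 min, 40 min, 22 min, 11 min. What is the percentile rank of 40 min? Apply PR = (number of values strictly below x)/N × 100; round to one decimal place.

N = 5.
Strictly below 40: 2. Equal to 40: 1.
PR = 2/5 × 100 = 40.0

40.0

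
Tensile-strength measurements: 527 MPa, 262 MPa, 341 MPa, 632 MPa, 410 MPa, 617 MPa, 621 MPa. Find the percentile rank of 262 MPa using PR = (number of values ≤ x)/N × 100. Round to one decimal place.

N = 7.
Strictly below 262: 0. Equal to 262: 1.
PR = 1/7 × 100 = 14.3

14.3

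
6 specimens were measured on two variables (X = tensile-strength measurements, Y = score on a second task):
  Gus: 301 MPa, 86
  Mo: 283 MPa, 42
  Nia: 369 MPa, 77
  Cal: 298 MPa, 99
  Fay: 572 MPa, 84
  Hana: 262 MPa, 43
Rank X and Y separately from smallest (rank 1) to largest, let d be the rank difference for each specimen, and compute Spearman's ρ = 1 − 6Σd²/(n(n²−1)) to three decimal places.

0.429

Ranks of variable 1: 4, 2, 5, 3, 6, 1
Ranks of variable 2: 5, 1, 3, 6, 4, 2
d = r₁ − r₂: -1, 1, 2, -3, 2, -1
d²: 1, 1, 4, 9, 4, 1; Σd² = 20
ρ = 1 − 6·20/(6·35) = 1 − 120/210 = 0.429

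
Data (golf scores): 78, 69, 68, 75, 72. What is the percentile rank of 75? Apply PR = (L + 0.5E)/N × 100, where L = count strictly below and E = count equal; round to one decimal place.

N = 5.
Strictly below 75: 3. Equal to 75: 1.
PR = (3 + 0.5·1)/5 × 100 = 70.0

70.0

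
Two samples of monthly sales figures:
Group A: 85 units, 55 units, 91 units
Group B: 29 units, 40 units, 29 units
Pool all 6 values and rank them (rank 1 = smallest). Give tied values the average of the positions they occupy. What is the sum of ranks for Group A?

15

Sorted (ascending): 29, 29, 40, 55, 85, 91
The 2 values of 29 occupy positions 1–2 → average rank (1+2)/2 = 1.5.
Group A values → pooled ranks: 85→5, 55→4, 91→6
Rank sum = 5 + 4 + 6 = 15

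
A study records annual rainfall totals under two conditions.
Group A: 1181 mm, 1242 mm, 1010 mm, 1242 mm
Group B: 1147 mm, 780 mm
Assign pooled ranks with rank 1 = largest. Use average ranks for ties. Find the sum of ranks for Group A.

Sorted (descending): 1242, 1242, 1181, 1147, 1010, 780
The 2 values of 1242 occupy positions 1–2 → average rank (1+2)/2 = 1.5.
Group A values → pooled ranks: 1181→3, 1242→1.5, 1010→5, 1242→1.5
Rank sum = 3 + 1.5 + 5 + 1.5 = 11

11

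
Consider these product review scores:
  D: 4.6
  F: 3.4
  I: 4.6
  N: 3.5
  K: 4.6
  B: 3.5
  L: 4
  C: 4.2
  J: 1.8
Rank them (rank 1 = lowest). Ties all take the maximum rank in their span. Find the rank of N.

Sorted (ascending): 1.8, 3.4, 3.5, 3.5, 4, 4.2, 4.6, 4.6, 4.6
The 2 values of 3.5 occupy positions 3–4 → each gets rank 4.
The 3 values of 4.6 occupy positions 7–9 → each gets rank 9.
N has value 3.5 → rank 4.

4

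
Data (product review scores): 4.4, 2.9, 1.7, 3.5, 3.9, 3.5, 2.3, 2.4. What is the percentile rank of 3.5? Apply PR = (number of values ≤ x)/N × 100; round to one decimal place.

N = 8.
Strictly below 3.5: 4. Equal to 3.5: 2.
PR = 6/8 × 100 = 75.0

75.0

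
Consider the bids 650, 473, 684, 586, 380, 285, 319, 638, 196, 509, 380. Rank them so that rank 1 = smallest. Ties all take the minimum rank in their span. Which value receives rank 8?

586

Sorted (ascending): 196, 285, 319, 380, 380, 473, 509, 586, 638, 650, 684
The 2 values of 380 occupy positions 4–5 → each gets rank 4.
Rank 8 → value 586.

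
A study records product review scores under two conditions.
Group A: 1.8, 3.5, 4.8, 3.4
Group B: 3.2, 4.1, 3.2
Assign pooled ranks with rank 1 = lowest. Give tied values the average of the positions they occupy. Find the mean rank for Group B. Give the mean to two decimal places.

3.67

Sorted (ascending): 1.8, 3.2, 3.2, 3.4, 3.5, 4.1, 4.8
The 2 values of 3.2 occupy positions 2–3 → average rank (2+3)/2 = 2.5.
Group B values → pooled ranks: 3.2→2.5, 4.1→6, 3.2→2.5
Mean rank = (2.5 + 6 + 2.5) / 3 = 3.67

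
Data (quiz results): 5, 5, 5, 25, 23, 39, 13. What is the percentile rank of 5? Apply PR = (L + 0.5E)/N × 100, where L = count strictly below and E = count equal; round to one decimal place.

N = 7.
Strictly below 5: 0. Equal to 5: 3.
PR = (0 + 0.5·3)/7 × 100 = 21.4

21.4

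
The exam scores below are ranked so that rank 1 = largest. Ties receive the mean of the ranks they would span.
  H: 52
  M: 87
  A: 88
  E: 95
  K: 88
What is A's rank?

2.5

Sorted (descending): 95, 88, 88, 87, 52
The 2 values of 88 occupy positions 2–3 → average rank (2+3)/2 = 2.5.
A has value 88 → rank 2.5.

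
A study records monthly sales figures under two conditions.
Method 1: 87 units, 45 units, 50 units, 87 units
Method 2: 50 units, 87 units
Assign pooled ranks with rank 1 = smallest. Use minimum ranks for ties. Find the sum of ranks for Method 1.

11

Sorted (ascending): 45, 50, 50, 87, 87, 87
The 2 values of 50 occupy positions 2–3 → each gets rank 2.
The 3 values of 87 occupy positions 4–6 → each gets rank 4.
Method 1 values → pooled ranks: 87→4, 45→1, 50→2, 87→4
Rank sum = 4 + 1 + 2 + 4 = 11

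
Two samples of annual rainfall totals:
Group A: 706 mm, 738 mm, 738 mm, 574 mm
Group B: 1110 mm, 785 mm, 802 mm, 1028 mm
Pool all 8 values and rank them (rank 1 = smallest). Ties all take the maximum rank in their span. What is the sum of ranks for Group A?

11

Sorted (ascending): 574, 706, 738, 738, 785, 802, 1028, 1110
The 2 values of 738 occupy positions 3–4 → each gets rank 4.
Group A values → pooled ranks: 706→2, 738→4, 738→4, 574→1
Rank sum = 2 + 4 + 4 + 1 = 11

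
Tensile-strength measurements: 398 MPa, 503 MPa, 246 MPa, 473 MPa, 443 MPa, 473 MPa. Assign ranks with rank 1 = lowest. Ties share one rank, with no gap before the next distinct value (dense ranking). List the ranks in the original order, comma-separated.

2, 5, 1, 4, 3, 4

Sorted (ascending): 246, 398, 443, 473, 473, 503
The 2 values of 473 share dense rank 4.
Remaining distinct values take the next consecutive integers.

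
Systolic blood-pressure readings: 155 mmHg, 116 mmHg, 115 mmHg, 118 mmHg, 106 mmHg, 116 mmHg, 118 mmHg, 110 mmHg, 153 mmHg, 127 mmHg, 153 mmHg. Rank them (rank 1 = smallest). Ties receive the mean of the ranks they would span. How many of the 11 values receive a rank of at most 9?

8

Sorted (ascending): 106, 110, 115, 116, 116, 118, 118, 127, 153, 153, 155
The 2 values of 116 occupy positions 4–5 → average rank (4+5)/2 = 4.5.
The 2 values of 118 occupy positions 6–7 → average rank (6+7)/2 = 6.5.
The 2 values of 153 occupy positions 9–10 → average rank (9+10)/2 = 9.5.
Ranks ≤ 9: {1, 2, 3, 4.5, 4.5, 6.5, 6.5, 8} → 8 values.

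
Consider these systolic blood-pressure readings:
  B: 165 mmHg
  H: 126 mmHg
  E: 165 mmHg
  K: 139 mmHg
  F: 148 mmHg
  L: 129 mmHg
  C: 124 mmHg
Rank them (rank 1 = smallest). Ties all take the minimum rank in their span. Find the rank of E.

Sorted (ascending): 124, 126, 129, 139, 148, 165, 165
The 2 values of 165 occupy positions 6–7 → each gets rank 6.
E has value 165 mmHg → rank 6.

6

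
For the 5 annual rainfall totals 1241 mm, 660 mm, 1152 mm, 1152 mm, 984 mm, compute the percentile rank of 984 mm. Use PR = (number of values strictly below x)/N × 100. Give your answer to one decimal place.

20.0

N = 5.
Strictly below 984: 1. Equal to 984: 1.
PR = 1/5 × 100 = 20.0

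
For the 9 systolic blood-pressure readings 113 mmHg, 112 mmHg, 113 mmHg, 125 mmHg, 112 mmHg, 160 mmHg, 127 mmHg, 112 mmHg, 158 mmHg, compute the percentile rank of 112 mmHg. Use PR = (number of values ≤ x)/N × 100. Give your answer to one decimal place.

33.3

N = 9.
Strictly below 112: 0. Equal to 112: 3.
PR = 3/9 × 100 = 33.3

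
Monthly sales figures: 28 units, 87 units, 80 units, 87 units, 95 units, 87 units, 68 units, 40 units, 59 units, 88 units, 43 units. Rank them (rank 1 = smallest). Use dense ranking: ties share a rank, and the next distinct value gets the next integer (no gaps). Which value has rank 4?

Sorted (ascending): 28, 40, 43, 59, 68, 80, 87, 87, 87, 88, 95
The 3 values of 87 share dense rank 7.
Remaining distinct values take the next consecutive integers.
Rank 4 → value 59.

59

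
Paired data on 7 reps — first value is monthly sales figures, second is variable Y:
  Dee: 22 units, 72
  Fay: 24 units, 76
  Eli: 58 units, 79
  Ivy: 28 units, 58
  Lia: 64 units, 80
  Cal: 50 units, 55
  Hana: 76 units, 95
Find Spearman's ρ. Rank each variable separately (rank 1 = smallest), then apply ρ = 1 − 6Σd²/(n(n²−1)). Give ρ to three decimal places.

Ranks of variable 1: 1, 2, 5, 3, 6, 4, 7
Ranks of variable 2: 3, 4, 5, 2, 6, 1, 7
d = r₁ − r₂: -2, -2, 0, 1, 0, 3, 0
d²: 4, 4, 0, 1, 0, 9, 0; Σd² = 18
ρ = 1 − 6·18/(7·48) = 1 − 108/336 = 0.679

0.679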